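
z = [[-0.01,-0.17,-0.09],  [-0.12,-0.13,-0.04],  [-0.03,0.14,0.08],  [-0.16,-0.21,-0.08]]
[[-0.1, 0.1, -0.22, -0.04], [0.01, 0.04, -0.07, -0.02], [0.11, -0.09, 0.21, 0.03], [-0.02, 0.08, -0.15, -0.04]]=z @ [[-0.68,0.18,-0.57,0.01], [0.49,-0.37,0.7,0.05], [0.29,-0.42,1.17,0.31]]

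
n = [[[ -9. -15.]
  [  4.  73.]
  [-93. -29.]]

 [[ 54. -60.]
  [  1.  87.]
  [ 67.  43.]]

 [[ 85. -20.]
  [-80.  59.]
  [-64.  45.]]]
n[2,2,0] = -64.0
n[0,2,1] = -29.0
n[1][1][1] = 87.0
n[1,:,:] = [[54.0, -60.0], [1.0, 87.0], [67.0, 43.0]]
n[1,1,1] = 87.0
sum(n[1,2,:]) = 110.0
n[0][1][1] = 73.0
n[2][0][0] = 85.0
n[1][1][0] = 1.0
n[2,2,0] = -64.0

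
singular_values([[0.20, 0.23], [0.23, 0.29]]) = [0.48, 0.01]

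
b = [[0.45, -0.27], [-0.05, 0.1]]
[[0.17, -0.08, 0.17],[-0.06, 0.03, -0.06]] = b @ [[0.02, -0.01, 0.02], [-0.61, 0.29, -0.59]]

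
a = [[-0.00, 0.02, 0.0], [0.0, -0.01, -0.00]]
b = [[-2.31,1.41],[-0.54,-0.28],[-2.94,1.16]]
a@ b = [[-0.01,  -0.01], [0.01,  0.00]]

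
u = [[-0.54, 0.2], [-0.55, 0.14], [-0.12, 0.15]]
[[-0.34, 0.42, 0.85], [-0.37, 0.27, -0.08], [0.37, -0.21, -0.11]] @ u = [[-0.15, 0.12], [0.06, -0.05], [-0.07, 0.03]]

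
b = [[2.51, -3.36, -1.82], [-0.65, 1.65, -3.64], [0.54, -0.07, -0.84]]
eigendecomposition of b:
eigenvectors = [[-0.90+0.00j,  (-0.76+0j),  (-0.76-0j)],[0.43+0.00j,  (-0.57+0.13j),  -0.57-0.13j],[-0.11+0.00j,  -0.12+0.26j,  -0.12-0.26j]]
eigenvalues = [(3.91+0j), (-0.3+1.19j), (-0.3-1.19j)]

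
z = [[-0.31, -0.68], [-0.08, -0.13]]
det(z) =-0.014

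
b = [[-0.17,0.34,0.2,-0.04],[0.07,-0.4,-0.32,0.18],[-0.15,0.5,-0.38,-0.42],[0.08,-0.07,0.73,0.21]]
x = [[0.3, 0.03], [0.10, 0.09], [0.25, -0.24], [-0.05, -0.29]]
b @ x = [[0.04,-0.01], [-0.11,-0.01], [-0.07,0.25], [0.19,-0.24]]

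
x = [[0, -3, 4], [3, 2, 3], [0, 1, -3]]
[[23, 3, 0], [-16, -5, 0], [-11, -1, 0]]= x@[[-4, -1, 0], [-5, -1, 0], [2, 0, 0]]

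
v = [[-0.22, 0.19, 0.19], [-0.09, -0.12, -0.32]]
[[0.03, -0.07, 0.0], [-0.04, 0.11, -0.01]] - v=[[0.25, -0.26, -0.19],  [0.05, 0.23, 0.31]]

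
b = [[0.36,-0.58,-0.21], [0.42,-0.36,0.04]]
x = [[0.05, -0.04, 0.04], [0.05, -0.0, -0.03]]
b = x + [[0.31, -0.54, -0.25], [0.37, -0.36, 0.07]]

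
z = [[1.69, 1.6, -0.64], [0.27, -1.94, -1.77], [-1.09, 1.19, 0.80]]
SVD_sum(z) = [[-0.08, 0.68, 0.44], [0.27, -2.17, -1.41], [-0.16, 1.28, 0.83]] + [[1.85,0.86,-0.98], [0.20,0.09,-0.11], [-0.64,-0.3,0.34]] + [[-0.08,0.06,-0.10], [-0.20,0.14,-0.25], [-0.29,0.21,-0.37]]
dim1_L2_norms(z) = [2.41, 2.64, 1.8]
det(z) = 4.83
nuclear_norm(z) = 6.18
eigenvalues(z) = [(2.41+0j), (-0.93+1.06j), (-0.93-1.06j)]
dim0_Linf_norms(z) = [1.69, 1.94, 1.77]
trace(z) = 0.55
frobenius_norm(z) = 4.00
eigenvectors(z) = [[0.88+0.00j,(0.39+0.26j),0.39-0.26j], [0.23+0.00j,(-0.64+0j),-0.64-0.00j], [-0.42+0.00j,0.43+0.43j,(0.43-0.43j)]]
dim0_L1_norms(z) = [3.05, 4.73, 3.21]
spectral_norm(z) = 3.13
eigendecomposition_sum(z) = [[(1.79+0j),0.36+0.00j,(-1.1-0j)], [(0.46+0j),(0.09+0j),(-0.28-0j)], [-0.87+0.00j,-0.17+0.00j,(0.53+0j)]] + [[-0.05+0.20j, 0.62+0.41j, (0.23+0.63j)], [-0.10-0.27j, (-1.02+0.01j), -0.74-0.54j], [-0.11+0.24j, 0.68+0.66j, (0.13+0.85j)]] + [[(-0.05-0.2j), 0.62-0.41j, 0.23-0.63j],[(-0.1+0.27j), (-1.02-0.01j), -0.74+0.54j],[(-0.11-0.24j), 0.68-0.66j, 0.13-0.85j]]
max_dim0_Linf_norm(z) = 1.94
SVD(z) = [[0.26, 0.94, 0.22], [-0.83, 0.1, 0.55], [0.49, -0.32, 0.81]] @ diag([3.132963592970413, 2.411615981899099, 0.6387076647189722]) @ [[-0.1,0.83,0.54], [0.82,0.38,-0.43], [-0.57,0.40,-0.72]]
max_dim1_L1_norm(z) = 3.98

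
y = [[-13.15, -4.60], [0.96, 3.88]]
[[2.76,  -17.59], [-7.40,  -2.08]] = y @ [[0.5, 1.67], [-2.03, -0.95]]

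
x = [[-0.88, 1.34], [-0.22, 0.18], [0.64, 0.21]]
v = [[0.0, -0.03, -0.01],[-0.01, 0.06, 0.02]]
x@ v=[[-0.01, 0.11, 0.04], [-0.0, 0.02, 0.01], [-0.0, -0.01, -0.0]]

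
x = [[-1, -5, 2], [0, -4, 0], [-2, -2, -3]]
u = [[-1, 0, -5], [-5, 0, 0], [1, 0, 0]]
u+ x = [[-2, -5, -3], [-5, -4, 0], [-1, -2, -3]]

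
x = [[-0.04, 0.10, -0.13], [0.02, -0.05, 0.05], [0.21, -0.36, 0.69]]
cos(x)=[[1.01, -0.02, 0.04], [-0.00, 1.01, -0.01], [-0.06, 0.1, 0.79]]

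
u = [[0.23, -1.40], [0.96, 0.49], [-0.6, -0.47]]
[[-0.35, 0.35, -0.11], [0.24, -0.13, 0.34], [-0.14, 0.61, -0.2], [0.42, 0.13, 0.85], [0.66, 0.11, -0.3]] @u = [[0.32, 0.71], [-0.27, -0.56], [0.67, 0.59], [-0.29, -0.92], [0.44, -0.73]]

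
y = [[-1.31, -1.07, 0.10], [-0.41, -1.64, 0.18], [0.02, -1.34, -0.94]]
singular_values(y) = [2.57, 1.21, 0.6]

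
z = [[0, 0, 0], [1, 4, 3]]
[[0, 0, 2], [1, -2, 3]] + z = [[0, 0, 2], [2, 2, 6]]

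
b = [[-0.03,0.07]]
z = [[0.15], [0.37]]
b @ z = [[0.02]]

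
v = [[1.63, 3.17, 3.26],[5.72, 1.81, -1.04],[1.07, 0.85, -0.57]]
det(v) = 16.10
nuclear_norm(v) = 11.43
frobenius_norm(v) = 7.91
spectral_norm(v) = 6.74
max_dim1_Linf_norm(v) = 5.72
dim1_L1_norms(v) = [8.06, 8.57, 2.49]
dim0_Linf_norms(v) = [5.72, 3.17, 3.26]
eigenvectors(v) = [[-0.63, -0.6, 0.46], [-0.75, 0.8, -0.79], [-0.19, -0.02, 0.39]]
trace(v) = 2.87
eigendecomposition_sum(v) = [[3.17, 2.41, 1.13], [3.76, 2.86, 1.34], [0.95, 0.72, 0.34]] + [[-1.74, 0.63, 3.32], [2.31, -0.84, -4.41], [-0.05, 0.02, 0.10]] + [[0.20, 0.13, -1.19],[-0.35, -0.22, 2.03],[0.17, 0.11, -1.01]]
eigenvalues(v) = [6.37, -2.48, -1.02]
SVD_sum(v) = [[2.80, 1.54, 0.26],[5.05, 2.77, 0.47],[1.13, 0.62, 0.11]] + [[-1.17, 1.63, 3.00], [0.62, -0.86, -1.58], [0.14, -0.2, -0.36]] + [[-0.00,0.0,-0.0], [0.05,-0.1,0.07], [-0.2,0.43,-0.31]]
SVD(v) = [[-0.48, 0.88, 0.0], [-0.86, -0.46, -0.22], [-0.19, -0.11, 0.98]] @ diag([6.738176091332591, 4.106094668863087, 0.5820391159775663]) @ [[-0.87, -0.48, -0.08], [-0.33, 0.45, 0.83], [-0.36, 0.75, -0.55]]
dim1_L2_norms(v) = [4.83, 6.09, 1.48]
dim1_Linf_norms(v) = [3.26, 5.72, 1.07]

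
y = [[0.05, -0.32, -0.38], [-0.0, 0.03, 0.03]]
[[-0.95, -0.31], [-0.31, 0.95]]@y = [[-0.05,0.29,0.35], [-0.02,0.13,0.15]]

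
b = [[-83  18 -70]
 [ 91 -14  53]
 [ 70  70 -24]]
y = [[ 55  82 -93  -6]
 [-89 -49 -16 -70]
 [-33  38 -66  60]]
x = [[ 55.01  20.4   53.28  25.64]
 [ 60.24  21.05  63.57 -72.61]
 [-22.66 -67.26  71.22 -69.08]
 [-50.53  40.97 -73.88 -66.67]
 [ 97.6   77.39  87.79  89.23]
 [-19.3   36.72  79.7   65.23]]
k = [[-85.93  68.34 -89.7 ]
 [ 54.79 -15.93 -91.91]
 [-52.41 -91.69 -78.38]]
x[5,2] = 79.7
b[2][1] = 70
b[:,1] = [18, -14, 70]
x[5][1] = 36.72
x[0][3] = 25.64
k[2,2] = -78.38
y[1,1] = -49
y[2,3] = 60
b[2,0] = 70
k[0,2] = -89.7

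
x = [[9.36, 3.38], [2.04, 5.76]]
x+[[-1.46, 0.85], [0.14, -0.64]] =[[7.90, 4.23], [2.18, 5.12]]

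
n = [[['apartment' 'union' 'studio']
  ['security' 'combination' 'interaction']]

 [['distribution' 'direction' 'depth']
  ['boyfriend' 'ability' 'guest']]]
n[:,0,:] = [['apartment', 'union', 'studio'], ['distribution', 'direction', 'depth']]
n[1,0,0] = 'distribution'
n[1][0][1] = 'direction'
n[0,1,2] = 'interaction'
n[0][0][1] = 'union'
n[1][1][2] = 'guest'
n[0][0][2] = 'studio'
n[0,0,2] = 'studio'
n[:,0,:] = [['apartment', 'union', 'studio'], ['distribution', 'direction', 'depth']]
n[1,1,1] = 'ability'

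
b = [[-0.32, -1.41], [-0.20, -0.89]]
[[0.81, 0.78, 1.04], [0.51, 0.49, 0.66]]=b@[[-0.55, -0.53, -0.71],[-0.45, -0.43, -0.58]]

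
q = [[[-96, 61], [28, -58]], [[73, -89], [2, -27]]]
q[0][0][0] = -96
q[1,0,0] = 73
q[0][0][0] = -96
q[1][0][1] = -89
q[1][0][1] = -89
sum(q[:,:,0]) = 7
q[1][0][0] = 73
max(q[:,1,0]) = 28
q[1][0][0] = 73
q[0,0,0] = -96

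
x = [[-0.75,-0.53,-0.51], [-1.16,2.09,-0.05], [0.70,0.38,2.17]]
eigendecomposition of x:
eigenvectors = [[0.90,  0.23,  -0.09],[0.35,  -0.77,  -0.40],[-0.26,  -0.60,  0.91]]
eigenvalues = [-0.81, 2.39, 1.93]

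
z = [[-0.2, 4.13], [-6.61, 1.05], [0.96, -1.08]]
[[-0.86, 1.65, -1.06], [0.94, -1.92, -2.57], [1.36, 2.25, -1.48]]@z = [[-11.75, -0.67], [10.04, 4.64], [-16.57, 9.58]]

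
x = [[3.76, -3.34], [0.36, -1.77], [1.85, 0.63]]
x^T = [[3.76, 0.36, 1.85], [-3.34, -1.77, 0.63]]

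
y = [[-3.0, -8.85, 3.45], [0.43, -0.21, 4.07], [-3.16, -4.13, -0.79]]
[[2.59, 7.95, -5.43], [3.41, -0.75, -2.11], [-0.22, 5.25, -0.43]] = y @ [[-0.40, -0.67, -0.62], [0.19, -0.73, 0.66], [0.89, -0.15, -0.42]]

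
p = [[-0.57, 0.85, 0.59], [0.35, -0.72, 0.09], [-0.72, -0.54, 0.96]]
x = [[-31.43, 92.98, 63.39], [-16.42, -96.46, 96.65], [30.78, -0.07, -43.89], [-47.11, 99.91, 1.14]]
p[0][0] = -0.572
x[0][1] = 92.98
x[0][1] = 92.98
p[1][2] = 0.087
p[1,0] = 0.352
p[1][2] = 0.087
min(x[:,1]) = -96.46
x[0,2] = 63.39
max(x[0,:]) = 92.98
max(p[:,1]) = 0.853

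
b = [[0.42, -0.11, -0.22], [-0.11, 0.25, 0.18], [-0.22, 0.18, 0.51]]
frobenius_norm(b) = 0.83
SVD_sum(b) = [[0.25, -0.16, -0.32], [-0.16, 0.11, 0.21], [-0.32, 0.21, 0.41]] + [[0.17, 0.06, 0.10],[0.06, 0.02, 0.03],[0.10, 0.03, 0.06]] + [[0.00, -0.00, 0.0], [-0.0, 0.12, -0.06], [0.00, -0.06, 0.03]]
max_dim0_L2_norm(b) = 0.58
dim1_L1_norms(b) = [0.75, 0.54, 0.91]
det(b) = 0.03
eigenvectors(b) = [[0.57, -0.82, 0.02], [-0.37, -0.28, -0.89], [-0.73, -0.5, 0.46]]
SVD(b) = [[-0.57, -0.82, 0.02],[0.37, -0.28, -0.89],[0.73, -0.5, 0.46]] @ diag([0.7732788341228719, 0.24879620393875884, 0.1579249619383693]) @ [[-0.57, 0.37, 0.73], [-0.82, -0.28, -0.50], [0.02, -0.89, 0.46]]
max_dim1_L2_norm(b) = 0.58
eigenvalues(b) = [0.77, 0.25, 0.16]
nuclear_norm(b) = 1.18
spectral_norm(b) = 0.77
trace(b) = 1.18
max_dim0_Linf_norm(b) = 0.51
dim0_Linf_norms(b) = [0.42, 0.25, 0.51]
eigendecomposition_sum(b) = [[0.25, -0.16, -0.32],[-0.16, 0.11, 0.21],[-0.32, 0.21, 0.41]] + [[0.17, 0.06, 0.10], [0.06, 0.02, 0.03], [0.10, 0.03, 0.06]] + [[0.0,-0.0,0.00], [-0.00,0.12,-0.06], [0.00,-0.06,0.03]]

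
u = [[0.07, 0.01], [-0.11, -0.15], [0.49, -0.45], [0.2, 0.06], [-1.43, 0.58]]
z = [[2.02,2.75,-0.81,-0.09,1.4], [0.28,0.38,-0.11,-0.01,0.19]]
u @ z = [[0.14, 0.20, -0.06, -0.01, 0.10], [-0.26, -0.36, 0.11, 0.01, -0.18], [0.86, 1.18, -0.35, -0.04, 0.6], [0.42, 0.57, -0.17, -0.02, 0.29], [-2.73, -3.71, 1.09, 0.12, -1.89]]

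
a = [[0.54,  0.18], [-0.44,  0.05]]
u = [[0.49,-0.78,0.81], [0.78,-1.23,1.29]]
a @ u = [[0.4, -0.64, 0.67],[-0.18, 0.28, -0.29]]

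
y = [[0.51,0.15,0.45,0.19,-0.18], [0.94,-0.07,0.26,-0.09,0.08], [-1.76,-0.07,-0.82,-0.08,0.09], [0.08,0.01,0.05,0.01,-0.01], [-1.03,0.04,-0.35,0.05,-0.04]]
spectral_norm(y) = 2.51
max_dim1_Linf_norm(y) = 1.76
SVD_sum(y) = [[0.60,  0.01,  0.26,  0.01,  -0.02], [0.88,  0.02,  0.38,  0.02,  -0.03], [-1.78,  -0.04,  -0.78,  -0.04,  0.05], [0.09,  0.00,  0.04,  0.0,  -0.0], [-0.99,  -0.02,  -0.43,  -0.02,  0.03]] + [[-0.09, 0.14, 0.19, 0.17, -0.16],[0.06, -0.09, -0.12, -0.11, 0.11],[0.02, -0.03, -0.04, -0.04, 0.04],[-0.01, 0.01, 0.01, 0.01, -0.01],[-0.04, 0.06, 0.08, 0.08, -0.07]] + [[0.00,-0.00,-0.0,0.0,-0.00], [0.0,-0.0,-0.0,0.00,-0.00], [0.0,-0.00,-0.00,0.00,-0.0], [-0.00,0.00,0.0,-0.0,0.00], [-0.0,0.00,0.0,-0.00,0.0]] + [[0.0, 0.00, -0.0, 0.0, 0.00],[0.0, 0.00, -0.0, 0.0, 0.0],[0.00, 0.0, -0.0, 0.0, 0.00],[0.00, 0.00, -0.00, 0.00, 0.0],[0.00, 0.0, -0.0, 0.0, 0.00]] + [[-0.0, -0.00, 0.0, 0.00, 0.0],[0.0, 0.0, -0.00, -0.0, -0.0],[-0.0, -0.0, 0.00, 0.0, 0.0],[-0.0, -0.00, 0.00, 0.0, 0.00],[0.00, 0.0, -0.0, -0.00, -0.0]]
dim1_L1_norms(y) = [1.48, 1.44, 2.82, 0.16, 1.51]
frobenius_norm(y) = 2.55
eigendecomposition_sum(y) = [[0.26+0.16j, 0.08-0.11j, 0.23-0.12j, (0.09-0.14j), (-0.09+0.13j)],[(0.47-0.11j), (-0.04-0.21j), (0.13-0.39j), (-0.05-0.27j), (0.04+0.25j)],[(-0.89-0.04j), (-0.04+0.39j), (-0.42+0.63j), -0.03+0.50j, (0.05-0.47j)],[(0.05+0.02j), 0.01-0.02j, 0.03-0.03j, (0.01-0.03j), -0.01+0.02j],[-0.52+0.07j, (0.02+0.23j), -0.18+0.41j, 0.03+0.29j, -0.02-0.28j]] + [[0.26-0.16j,  0.08+0.11j,  0.23+0.12j,  (0.09+0.14j),  -0.09-0.13j],[(0.47+0.11j),  (-0.04+0.21j),  0.13+0.39j,  -0.05+0.27j,  0.04-0.25j],[(-0.89+0.04j),  -0.04-0.39j,  (-0.42-0.63j),  (-0.03-0.5j),  0.05+0.47j],[(0.05-0.02j),  (0.01+0.02j),  (0.03+0.03j),  0.01+0.03j,  -0.01-0.02j],[(-0.52-0.07j),  (0.02-0.23j),  -0.18-0.41j,  (0.03-0.29j),  -0.02+0.28j]] + [[(-0+0j), -0.00+0.00j, (-0+0.01j), 0.01j, -0j],  [-0.00+0.01j, -0.00+0.01j, 0.01j, 0.01+0.01j, -0.00-0.01j],  [(0.01-0.01j), -0.01j, (0.01-0.01j), (-0.01-0.01j), (-0+0.01j)],  [-0.01-0.00j, (-0-0j), (-0.01-0j), (-0+0j), 0.00+0.00j],  [0.00-0.01j, -0.01j, 0.00-0.01j, -0.01-0.01j, (-0+0.01j)]] + [[-0.00-0.00j,(-0-0j),(-0-0.01j),-0.01j,0j], [(-0-0.01j),-0.00-0.01j,0.00-0.01j,0.01-0.01j,(-0+0.01j)], [0.01+0.01j,0.01j,(0.01+0.01j),(-0.01+0.01j),-0.00-0.01j], [-0.01+0.00j,-0.00+0.00j,(-0.01+0j),-0.00-0.00j,-0j], [0.00+0.01j,0.00+0.01j,0.00+0.01j,-0.01+0.01j,(-0-0.01j)]] + [[0.00+0.00j,0.00+0.00j,0.00+0.00j,-0j,-0j], [0.00+0.00j,0.00+0.00j,0.00+0.00j,-0j,-0j], [-0.00-0.00j,-0.00-0.00j,-0.00-0.00j,(-0+0j),-0.00+0.00j], [0.00+0.00j,0.00+0.00j,0j,-0j,-0j], [0.00+0.00j,0.00+0.00j,0.00+0.00j,-0j,0.00-0.00j]]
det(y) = 0.00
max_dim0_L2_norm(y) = 2.3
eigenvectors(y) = [[(0.22+0.12j), (0.22-0.12j), (0.26+0j), 0.26-0.00j, 0.11+0.00j], [(0.4-0.11j), 0.40+0.11j, 0.40-0.21j, (0.4+0.21j), 0.83+0.00j], [-0.75+0.00j, -0.75-0.00j, (-0.65+0j), -0.65-0.00j, -0.27+0.00j], [(0.04+0.01j), 0.04-0.01j, (0.07+0.26j), (0.07-0.26j), (0.13+0j)], [(-0.44+0.08j), (-0.44-0.08j), (-0.49+0.1j), -0.49-0.10j, (0.46+0j)]]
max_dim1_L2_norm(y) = 1.95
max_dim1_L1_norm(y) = 2.82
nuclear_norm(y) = 2.97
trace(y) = -0.41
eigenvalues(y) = [(-0.2+0.27j), (-0.2-0.27j), (-0+0.01j), (-0-0.01j), 0j]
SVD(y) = [[-0.26,0.77,-0.48,0.23,0.22],  [-0.38,-0.51,-0.31,0.7,-0.11],  [0.77,-0.17,-0.46,0.15,0.37],  [-0.04,0.04,0.60,0.39,0.70],  [0.43,0.34,0.32,0.54,-0.56]] @ diag([2.5126120209095477, 0.44570154862684, 0.004836321682707122, 0.002129498086213787, 0.0017427458099665792]) @ [[-0.92, -0.02, -0.4, -0.02, 0.03], [-0.27, 0.4, 0.54, 0.50, -0.47], [-0.21, 0.27, 0.52, -0.77, 0.13], [0.03, 0.62, -0.07, 0.28, 0.73], [-0.21, -0.62, 0.52, 0.27, 0.48]]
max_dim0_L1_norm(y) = 4.32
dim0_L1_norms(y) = [4.32, 0.34, 1.93, 0.42, 0.4]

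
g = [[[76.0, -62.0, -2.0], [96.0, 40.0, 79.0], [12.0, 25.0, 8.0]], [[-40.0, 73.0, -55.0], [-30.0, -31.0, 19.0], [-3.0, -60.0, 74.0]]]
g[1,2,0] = -3.0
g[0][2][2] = 8.0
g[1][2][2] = 74.0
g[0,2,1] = 25.0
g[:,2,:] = [[12.0, 25.0, 8.0], [-3.0, -60.0, 74.0]]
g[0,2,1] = 25.0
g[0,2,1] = 25.0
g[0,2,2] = 8.0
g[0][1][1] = 40.0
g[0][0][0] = 76.0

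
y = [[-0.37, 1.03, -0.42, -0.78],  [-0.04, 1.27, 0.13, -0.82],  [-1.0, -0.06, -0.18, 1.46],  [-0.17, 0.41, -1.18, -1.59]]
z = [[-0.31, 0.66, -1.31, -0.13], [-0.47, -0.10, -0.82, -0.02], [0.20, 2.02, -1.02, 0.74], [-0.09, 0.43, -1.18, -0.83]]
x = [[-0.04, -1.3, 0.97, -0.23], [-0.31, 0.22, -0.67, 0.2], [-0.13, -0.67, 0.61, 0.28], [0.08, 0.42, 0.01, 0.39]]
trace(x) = 1.18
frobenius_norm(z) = 3.34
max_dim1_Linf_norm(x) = 1.3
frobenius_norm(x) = 2.14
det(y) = 0.02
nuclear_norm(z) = 5.11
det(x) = -0.01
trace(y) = -0.87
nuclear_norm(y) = 5.48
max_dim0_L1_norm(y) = 4.65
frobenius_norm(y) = 3.40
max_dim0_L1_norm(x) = 2.61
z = y @ x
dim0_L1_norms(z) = [1.07, 3.21, 4.33, 1.72]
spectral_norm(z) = 2.86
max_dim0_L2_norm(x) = 1.54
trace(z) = -2.26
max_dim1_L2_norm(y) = 2.03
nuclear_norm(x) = 3.13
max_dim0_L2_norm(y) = 2.44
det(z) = 0.01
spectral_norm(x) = 1.98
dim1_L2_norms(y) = [1.41, 1.52, 1.78, 2.03]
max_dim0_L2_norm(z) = 2.2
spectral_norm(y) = 2.83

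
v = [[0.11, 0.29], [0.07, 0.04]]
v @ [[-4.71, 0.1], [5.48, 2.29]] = [[1.07,0.68], [-0.11,0.10]]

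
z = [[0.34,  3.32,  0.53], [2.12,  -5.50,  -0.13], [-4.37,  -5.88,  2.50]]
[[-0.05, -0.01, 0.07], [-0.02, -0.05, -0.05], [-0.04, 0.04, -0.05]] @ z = [[-0.34, -0.52, 0.15], [0.11, 0.5, -0.13], [0.29, -0.06, -0.15]]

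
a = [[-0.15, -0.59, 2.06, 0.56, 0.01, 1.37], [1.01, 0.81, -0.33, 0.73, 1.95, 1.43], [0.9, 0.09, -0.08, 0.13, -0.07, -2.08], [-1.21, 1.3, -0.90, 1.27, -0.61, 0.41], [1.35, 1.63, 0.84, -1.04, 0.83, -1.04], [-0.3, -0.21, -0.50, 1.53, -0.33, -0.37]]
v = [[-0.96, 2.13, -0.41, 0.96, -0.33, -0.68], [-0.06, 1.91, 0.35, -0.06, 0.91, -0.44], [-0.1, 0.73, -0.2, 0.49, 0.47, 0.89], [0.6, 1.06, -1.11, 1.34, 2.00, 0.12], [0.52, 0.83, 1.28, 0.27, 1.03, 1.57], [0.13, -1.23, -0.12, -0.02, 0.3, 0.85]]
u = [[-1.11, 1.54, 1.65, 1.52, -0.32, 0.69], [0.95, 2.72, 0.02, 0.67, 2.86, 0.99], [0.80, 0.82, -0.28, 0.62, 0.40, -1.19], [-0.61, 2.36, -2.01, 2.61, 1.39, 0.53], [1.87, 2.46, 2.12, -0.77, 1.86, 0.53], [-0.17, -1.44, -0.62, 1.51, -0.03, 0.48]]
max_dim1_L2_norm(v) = 2.92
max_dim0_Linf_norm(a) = 2.08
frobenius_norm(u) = 8.54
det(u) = 53.20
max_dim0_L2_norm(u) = 4.91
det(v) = -3.19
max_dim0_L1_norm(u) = 11.34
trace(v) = 3.97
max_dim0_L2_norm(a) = 3.1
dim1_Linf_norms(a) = [2.06, 1.95, 2.08, 1.3, 1.63, 1.53]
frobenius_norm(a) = 6.10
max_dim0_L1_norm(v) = 7.89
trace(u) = 6.28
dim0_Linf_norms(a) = [1.35, 1.63, 2.06, 1.53, 1.95, 2.08]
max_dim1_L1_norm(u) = 9.61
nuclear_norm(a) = 13.06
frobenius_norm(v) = 5.55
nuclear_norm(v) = 10.97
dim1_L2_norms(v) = [2.67, 2.19, 1.35, 2.92, 2.49, 1.54]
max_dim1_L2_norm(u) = 4.36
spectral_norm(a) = 3.62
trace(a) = 2.31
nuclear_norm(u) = 16.98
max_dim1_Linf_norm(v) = 2.13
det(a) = 0.05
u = a + v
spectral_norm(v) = 4.00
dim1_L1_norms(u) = [6.83, 8.21, 4.11, 9.51, 9.61, 4.25]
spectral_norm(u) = 6.35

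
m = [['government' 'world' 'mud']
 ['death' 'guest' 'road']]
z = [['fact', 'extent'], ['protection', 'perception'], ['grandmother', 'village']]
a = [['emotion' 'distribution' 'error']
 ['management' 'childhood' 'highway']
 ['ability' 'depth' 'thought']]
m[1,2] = 'road'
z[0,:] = ['fact', 'extent']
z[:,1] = ['extent', 'perception', 'village']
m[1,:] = ['death', 'guest', 'road']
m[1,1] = 'guest'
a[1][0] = 'management'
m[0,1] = 'world'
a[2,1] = 'depth'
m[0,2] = 'mud'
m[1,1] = 'guest'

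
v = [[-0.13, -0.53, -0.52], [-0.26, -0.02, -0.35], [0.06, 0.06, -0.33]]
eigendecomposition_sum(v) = [[0.13+0.00j, (-0.21+0j), 0.01-0.00j], [(-0.11+0j), 0.17+0.00j, (-0.01+0j)], [0j, (-0+0j), 0.00-0.00j]] + [[-0.13+0.03j,  (-0.16+0.03j),  (-0.27-0.48j)], [(-0.08+0.02j),  -0.10+0.02j,  -0.17-0.29j], [0.03+0.05j,  0.03+0.06j,  -0.17+0.16j]] + [[-0.13-0.03j, -0.16-0.03j, (-0.27+0.48j)], [(-0.08-0.02j), (-0.1-0.02j), -0.17+0.29j], [(0.03-0.05j), 0.03-0.06j, -0.17-0.16j]]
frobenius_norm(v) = 0.94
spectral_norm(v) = 0.85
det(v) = 0.06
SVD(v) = [[-0.87, 0.49, 0.1], [-0.42, -0.62, -0.66], [-0.26, -0.62, 0.74]] @ diag([0.8471164431446531, 0.33376887312689013, 0.2139908200964654]) @ [[0.24, 0.54, 0.81], [0.18, -0.84, 0.50], [0.95, 0.02, -0.3]]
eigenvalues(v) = [(0.3+0j), (-0.39+0.22j), (-0.39-0.22j)]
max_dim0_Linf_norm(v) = 0.53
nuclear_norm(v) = 1.39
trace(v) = -0.48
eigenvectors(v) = [[-0.77+0.00j, 0.81+0.00j, (0.81-0j)], [0.64+0.00j, 0.49-0.02j, 0.49+0.02j], [-0.01+0.00j, -0.09-0.33j, -0.09+0.33j]]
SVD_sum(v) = [[-0.18,  -0.39,  -0.60],  [-0.09,  -0.19,  -0.29],  [-0.05,  -0.12,  -0.18]] + [[0.03, -0.14, 0.08],[-0.04, 0.17, -0.1],[-0.04, 0.17, -0.1]] + [[0.02,0.0,-0.01], [-0.13,-0.0,0.04], [0.15,0.00,-0.05]]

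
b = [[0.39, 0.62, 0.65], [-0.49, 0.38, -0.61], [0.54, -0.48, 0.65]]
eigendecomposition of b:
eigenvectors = [[-0.10, 0.73, -0.80], [0.66, 0.43, -0.09], [-0.75, -0.53, 0.59]]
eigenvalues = [1.15, 0.29, -0.02]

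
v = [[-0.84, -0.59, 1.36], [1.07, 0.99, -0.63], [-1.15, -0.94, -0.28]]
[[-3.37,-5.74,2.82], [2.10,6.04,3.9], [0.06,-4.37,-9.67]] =v @ [[-0.55,1.69,4.40], [1.28,3.12,3.08], [-2.26,-1.82,6.13]]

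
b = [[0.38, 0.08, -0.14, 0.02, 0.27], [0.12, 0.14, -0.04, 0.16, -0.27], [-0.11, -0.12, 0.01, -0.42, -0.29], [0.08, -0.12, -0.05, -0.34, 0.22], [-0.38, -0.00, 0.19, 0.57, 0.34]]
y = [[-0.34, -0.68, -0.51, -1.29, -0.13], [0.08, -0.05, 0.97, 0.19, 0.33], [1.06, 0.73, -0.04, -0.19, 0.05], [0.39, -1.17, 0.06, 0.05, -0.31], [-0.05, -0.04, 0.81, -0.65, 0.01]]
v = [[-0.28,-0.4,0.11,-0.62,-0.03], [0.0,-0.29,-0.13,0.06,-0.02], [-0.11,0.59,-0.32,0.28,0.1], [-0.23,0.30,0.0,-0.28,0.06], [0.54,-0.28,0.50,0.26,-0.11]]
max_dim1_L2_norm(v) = 0.84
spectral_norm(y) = 1.84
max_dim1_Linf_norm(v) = 0.62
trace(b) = 0.53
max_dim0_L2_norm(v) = 0.87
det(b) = -0.00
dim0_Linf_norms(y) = [1.06, 1.17, 0.97, 1.29, 0.33]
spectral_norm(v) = 1.06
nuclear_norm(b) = 2.04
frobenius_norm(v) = 1.49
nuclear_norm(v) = 2.44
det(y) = 0.75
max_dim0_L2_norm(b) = 0.8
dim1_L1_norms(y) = [2.95, 1.62, 2.07, 1.98, 1.56]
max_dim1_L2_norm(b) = 0.79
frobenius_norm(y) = 2.83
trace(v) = -1.28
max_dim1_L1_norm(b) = 1.48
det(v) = -0.00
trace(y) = -0.37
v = b @ y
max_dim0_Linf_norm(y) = 1.29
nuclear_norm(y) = 5.75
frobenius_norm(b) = 1.21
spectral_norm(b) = 0.92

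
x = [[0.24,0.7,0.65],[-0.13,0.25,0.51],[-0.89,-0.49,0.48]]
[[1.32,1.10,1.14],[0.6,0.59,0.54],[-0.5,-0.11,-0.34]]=x @ [[-0.84, -0.28, -0.14], [2.36, 1.21, 1.33], [-0.20, 0.49, 0.38]]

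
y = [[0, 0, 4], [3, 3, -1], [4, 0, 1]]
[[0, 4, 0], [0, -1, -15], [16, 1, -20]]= y@ [[4, 0, -5], [-4, 0, 0], [0, 1, 0]]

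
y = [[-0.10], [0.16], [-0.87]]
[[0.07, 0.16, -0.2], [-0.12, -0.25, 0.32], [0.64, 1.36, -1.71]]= y @ [[-0.73, -1.56, 1.97]]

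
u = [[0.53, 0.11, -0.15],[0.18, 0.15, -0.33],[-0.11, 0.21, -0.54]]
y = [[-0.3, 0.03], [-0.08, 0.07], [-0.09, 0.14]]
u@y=[[-0.15,0.00], [-0.04,-0.03], [0.06,-0.06]]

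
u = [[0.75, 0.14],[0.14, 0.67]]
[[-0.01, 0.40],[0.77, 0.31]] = u@[[-0.24, 0.46], [1.20, 0.36]]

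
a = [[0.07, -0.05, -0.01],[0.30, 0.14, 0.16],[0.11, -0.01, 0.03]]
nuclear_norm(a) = 0.48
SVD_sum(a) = [[0.03, 0.01, 0.02], [0.31, 0.12, 0.15], [0.09, 0.03, 0.04]] + [[0.04, -0.06, -0.02], [-0.01, 0.02, 0.01], [0.02, -0.04, -0.02]] + [[0.0, 0.00, -0.00], [0.00, 0.0, -0.00], [-0.00, -0.00, 0.0]]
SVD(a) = [[-0.1, 0.81, -0.58],[-0.96, -0.23, -0.16],[-0.27, 0.54, 0.80]] @ diag([0.38294701332658687, 0.09556395755021259, 0.004372070629358639]) @ [[-0.85, -0.33, -0.42], [0.47, -0.82, -0.31], [-0.24, -0.46, 0.85]]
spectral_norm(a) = 0.38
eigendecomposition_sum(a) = [[(0.03+0.07j), (-0.03+0.02j), -0.00+0.03j],[0.15-0.17j, (0.07+0.05j), (0.08-0.02j)],[(0.06+0.02j), (-0+0.02j), 0.01+0.02j]] + [[(0.03-0.07j), (-0.03-0.02j), (-0-0.03j)],[(0.15+0.17j), (0.07-0.05j), (0.08+0.02j)],[0.06-0.02j, (-0-0.02j), (0.01-0.02j)]] + [[-0j, 0.00-0.00j, (-0-0j)], [-0j, -0j, (-0-0j)], [(-0+0j), (-0+0j), 0.00+0.00j]]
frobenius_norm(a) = 0.39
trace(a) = 0.24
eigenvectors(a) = [[-0.12+0.30j, (-0.12-0.3j), -0.24+0.00j],[0.91+0.00j, (0.91-0j), -0.48+0.00j],[(0.1+0.22j), (0.1-0.22j), (0.85+0j)]]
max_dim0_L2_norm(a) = 0.33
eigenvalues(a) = [(0.12+0.14j), (0.12-0.14j), 0j]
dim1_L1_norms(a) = [0.13, 0.6, 0.15]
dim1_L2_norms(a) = [0.09, 0.37, 0.11]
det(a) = 0.00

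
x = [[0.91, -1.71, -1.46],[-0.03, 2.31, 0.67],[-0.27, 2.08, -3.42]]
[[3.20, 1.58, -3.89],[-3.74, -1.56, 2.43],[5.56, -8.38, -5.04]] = x @ [[-1.80, 2.22, -0.38], [-1.03, -1.11, 0.52], [-2.11, 1.6, 1.82]]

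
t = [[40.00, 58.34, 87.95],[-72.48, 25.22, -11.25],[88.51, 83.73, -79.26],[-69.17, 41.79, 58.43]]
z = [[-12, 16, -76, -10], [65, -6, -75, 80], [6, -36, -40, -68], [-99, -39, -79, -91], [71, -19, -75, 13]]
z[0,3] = -10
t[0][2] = 87.95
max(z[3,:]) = -39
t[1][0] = -72.48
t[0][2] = 87.95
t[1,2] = -11.25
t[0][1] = 58.34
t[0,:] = [40.0, 58.34, 87.95]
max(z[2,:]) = 6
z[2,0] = 6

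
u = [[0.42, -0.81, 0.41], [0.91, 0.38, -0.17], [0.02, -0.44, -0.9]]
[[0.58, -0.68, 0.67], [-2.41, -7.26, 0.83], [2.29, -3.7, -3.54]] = u @ [[-1.9, -6.93, 0.97],  [-2.41, -0.6, 1.34],  [-1.41, 4.25, 3.30]]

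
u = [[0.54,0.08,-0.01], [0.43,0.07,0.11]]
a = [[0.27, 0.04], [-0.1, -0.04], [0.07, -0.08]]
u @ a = [[0.14, 0.02], [0.12, 0.01]]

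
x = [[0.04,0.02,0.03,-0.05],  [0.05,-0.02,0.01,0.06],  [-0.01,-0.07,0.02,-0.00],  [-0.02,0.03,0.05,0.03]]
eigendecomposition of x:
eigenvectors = [[(0.4+0j), -0.79+0.00j, -0.20+0.32j, (-0.2-0.32j)], [(-0.68+0j), (-0.02+0j), (0.22+0.47j), 0.22-0.47j], [(-0.43+0j), 0.18+0.00j, (-0.65+0j), (-0.65-0j)], [0.44+0.00j, (0.59+0j), (0.06+0.41j), 0.06-0.41j]]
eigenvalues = [(-0.08+0j), (0.07+0j), (0.04+0.06j), (0.04-0.06j)]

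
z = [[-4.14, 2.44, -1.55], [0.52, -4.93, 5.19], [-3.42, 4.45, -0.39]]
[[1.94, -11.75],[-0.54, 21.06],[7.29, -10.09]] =z @[[-0.02, 1.08],[1.76, -1.19],[1.57, 2.82]]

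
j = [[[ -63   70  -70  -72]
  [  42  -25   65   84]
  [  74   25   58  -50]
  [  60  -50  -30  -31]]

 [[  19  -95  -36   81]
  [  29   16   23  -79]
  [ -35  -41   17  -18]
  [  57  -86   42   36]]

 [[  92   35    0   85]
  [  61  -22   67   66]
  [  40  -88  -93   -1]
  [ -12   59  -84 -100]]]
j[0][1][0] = 42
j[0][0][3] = -72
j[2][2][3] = -1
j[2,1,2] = 67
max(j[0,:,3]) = 84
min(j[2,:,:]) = -100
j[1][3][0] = 57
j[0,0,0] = -63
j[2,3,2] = -84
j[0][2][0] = 74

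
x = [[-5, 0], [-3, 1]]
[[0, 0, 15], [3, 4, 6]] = x @ [[0, 0, -3], [3, 4, -3]]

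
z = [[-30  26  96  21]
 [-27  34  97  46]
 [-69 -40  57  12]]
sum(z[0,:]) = 113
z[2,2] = 57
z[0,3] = 21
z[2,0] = -69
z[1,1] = 34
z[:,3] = [21, 46, 12]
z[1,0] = -27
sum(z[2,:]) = -40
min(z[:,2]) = 57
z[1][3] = 46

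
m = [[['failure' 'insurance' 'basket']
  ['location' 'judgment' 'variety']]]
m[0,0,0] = 'failure'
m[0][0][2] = 'basket'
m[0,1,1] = 'judgment'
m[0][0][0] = 'failure'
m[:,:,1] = [['insurance', 'judgment']]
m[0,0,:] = ['failure', 'insurance', 'basket']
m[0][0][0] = 'failure'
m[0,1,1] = 'judgment'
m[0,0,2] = 'basket'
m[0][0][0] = 'failure'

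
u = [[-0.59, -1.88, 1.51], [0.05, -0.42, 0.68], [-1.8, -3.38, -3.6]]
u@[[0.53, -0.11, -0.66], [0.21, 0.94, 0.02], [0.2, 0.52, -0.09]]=[[-0.41, -0.92, 0.22], [0.07, -0.05, -0.10], [-2.38, -4.85, 1.44]]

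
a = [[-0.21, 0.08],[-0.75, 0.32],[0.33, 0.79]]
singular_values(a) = [0.86, 0.85]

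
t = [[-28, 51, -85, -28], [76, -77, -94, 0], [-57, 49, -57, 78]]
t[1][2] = -94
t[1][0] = 76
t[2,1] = 49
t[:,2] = [-85, -94, -57]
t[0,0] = -28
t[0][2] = -85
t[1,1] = -77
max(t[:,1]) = 51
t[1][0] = 76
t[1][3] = 0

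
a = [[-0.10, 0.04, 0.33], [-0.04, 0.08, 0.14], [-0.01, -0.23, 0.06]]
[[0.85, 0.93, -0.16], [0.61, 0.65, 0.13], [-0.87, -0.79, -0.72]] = a @ [[-3.84, -1.11, 3.78], [4.18, 4.01, 3.06], [0.90, 2.01, 0.28]]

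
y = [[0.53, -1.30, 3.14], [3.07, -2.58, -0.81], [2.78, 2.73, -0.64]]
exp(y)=[[12.98, 1.92, 10.30], [5.11, 0.71, 4.01], [13.12, 1.97, 10.31]]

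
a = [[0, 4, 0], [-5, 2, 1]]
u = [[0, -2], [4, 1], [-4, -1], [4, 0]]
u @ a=[[10, -4, -2], [-5, 18, 1], [5, -18, -1], [0, 16, 0]]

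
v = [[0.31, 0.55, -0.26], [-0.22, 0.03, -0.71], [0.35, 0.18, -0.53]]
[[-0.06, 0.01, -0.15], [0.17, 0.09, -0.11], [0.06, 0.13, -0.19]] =v @[[-0.08, 0.17, -0.18], [-0.17, -0.16, -0.07], [-0.22, -0.18, 0.21]]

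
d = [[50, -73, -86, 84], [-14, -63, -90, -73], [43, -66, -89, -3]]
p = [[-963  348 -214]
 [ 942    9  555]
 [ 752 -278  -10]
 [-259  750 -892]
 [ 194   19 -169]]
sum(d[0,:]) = -25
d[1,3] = -73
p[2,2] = -10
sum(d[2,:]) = -115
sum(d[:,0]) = 79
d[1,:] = [-14, -63, -90, -73]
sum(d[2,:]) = -115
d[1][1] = -63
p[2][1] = -278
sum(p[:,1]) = 848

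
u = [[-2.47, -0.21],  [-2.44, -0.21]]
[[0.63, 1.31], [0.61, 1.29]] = u@[[-0.35, -0.56], [1.14, 0.37]]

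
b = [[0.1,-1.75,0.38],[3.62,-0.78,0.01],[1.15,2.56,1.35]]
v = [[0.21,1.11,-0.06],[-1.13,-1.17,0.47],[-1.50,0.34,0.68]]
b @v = [[1.43, 2.29, -0.57], [1.63, 4.93, -0.58], [-4.68, -1.26, 2.05]]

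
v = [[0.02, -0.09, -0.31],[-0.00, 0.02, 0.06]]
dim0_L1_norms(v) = [0.02, 0.11, 0.37]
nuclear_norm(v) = 0.33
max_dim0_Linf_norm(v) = 0.31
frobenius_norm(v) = 0.33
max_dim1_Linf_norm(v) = 0.31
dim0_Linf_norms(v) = [0.02, 0.09, 0.31]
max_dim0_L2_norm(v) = 0.32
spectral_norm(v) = 0.33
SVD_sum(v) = [[0.02, -0.09, -0.31], [-0.0, 0.02, 0.06]] + [[0.0, 0.00, -0.0], [0.00, 0.0, -0.0]]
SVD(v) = [[-0.98, 0.19], [0.19, 0.98]] @ diag([0.3295138387534284, 0.004542033683233319]) @ [[-0.06, 0.28, 0.96], [0.84, 0.53, -0.10]]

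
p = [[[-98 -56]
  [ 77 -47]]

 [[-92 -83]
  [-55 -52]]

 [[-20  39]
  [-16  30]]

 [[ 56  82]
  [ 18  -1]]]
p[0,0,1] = -56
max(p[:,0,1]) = 82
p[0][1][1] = -47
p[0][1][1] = -47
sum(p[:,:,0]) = -130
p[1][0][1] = -83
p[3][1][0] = 18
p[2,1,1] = 30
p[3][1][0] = 18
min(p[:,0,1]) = -83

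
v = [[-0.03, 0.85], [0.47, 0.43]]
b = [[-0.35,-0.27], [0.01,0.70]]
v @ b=[[0.02, 0.6],  [-0.16, 0.17]]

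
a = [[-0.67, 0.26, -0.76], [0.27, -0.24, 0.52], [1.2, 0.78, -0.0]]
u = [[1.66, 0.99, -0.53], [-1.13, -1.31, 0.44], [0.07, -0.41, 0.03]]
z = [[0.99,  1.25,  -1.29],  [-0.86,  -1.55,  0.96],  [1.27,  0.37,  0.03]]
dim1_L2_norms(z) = [2.05, 2.02, 1.32]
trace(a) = -0.91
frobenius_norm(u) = 2.72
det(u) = 0.00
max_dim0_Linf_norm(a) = 1.2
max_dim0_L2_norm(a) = 1.4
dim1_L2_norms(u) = [2.0, 1.79, 0.42]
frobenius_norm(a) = 1.88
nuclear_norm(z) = 4.31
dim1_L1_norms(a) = [1.69, 1.03, 1.98]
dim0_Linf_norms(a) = [1.2, 0.78, 0.76]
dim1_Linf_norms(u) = [1.66, 1.31, 0.41]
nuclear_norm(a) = 2.65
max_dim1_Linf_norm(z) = 1.55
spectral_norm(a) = 1.56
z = u + a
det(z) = -0.97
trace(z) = -0.53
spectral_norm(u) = 2.66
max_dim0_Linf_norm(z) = 1.55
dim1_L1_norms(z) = [3.53, 3.37, 1.67]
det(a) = 0.06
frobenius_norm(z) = 3.17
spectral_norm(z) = 2.99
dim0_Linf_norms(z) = [1.27, 1.55, 1.29]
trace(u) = 0.38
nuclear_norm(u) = 3.21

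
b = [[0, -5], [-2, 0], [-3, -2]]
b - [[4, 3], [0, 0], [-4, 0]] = [[-4, -8], [-2, 0], [1, -2]]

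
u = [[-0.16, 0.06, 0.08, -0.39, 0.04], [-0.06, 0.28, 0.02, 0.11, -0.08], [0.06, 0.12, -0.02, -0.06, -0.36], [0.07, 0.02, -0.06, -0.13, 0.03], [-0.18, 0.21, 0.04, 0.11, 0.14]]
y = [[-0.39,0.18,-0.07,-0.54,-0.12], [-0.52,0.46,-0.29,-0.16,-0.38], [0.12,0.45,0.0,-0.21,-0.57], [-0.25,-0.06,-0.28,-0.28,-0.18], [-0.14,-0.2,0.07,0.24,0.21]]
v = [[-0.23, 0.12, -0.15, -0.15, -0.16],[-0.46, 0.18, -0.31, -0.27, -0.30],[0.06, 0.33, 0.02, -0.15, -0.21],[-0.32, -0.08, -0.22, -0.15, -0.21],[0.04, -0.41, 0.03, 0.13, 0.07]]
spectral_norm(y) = 1.24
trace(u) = 0.11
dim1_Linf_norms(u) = [0.39, 0.28, 0.36, 0.13, 0.21]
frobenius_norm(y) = 1.50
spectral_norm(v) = 0.96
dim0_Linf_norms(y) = [0.52, 0.46, 0.29, 0.54, 0.57]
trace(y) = -0.00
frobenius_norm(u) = 0.76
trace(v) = -0.11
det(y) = -0.01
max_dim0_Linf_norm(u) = 0.39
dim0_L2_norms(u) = [0.26, 0.38, 0.11, 0.44, 0.4]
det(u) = -0.00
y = u + v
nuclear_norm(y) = 2.69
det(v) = -0.00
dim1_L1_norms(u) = [0.73, 0.55, 0.62, 0.31, 0.68]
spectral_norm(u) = 0.45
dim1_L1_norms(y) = [1.3, 1.81, 1.35, 1.05, 0.86]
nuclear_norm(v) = 1.66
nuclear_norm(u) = 1.45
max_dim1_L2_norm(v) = 0.71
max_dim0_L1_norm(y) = 1.46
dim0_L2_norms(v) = [0.61, 0.57, 0.41, 0.4, 0.46]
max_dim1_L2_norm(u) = 0.44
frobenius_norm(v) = 1.11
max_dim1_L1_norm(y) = 1.81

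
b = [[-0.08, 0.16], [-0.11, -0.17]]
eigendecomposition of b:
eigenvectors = [[0.77+0.00j,0.77-0.00j], [-0.22+0.60j,-0.22-0.60j]]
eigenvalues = [(-0.12+0.12j), (-0.12-0.12j)]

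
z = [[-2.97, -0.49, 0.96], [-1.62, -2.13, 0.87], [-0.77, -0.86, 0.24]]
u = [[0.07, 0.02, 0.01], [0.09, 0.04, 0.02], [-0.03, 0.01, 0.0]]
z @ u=[[-0.28, -0.07, -0.04], [-0.33, -0.11, -0.06], [-0.14, -0.05, -0.02]]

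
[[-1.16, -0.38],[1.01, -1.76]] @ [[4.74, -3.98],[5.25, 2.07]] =[[-7.49, 3.83], [-4.45, -7.66]]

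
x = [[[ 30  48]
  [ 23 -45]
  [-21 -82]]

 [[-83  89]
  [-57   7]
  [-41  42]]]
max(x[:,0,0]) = 30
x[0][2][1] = -82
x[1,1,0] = -57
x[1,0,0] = -83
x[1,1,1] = 7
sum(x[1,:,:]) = -43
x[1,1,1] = 7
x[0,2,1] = -82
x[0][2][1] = -82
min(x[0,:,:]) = -82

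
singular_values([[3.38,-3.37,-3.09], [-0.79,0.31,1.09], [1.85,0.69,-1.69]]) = [6.08, 1.99, 0.26]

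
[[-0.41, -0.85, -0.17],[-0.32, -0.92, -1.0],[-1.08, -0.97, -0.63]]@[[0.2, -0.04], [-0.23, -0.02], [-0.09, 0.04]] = [[0.13, 0.03],[0.24, -0.01],[0.06, 0.04]]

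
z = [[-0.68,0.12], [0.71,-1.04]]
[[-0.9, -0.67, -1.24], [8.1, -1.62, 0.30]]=z @ [[-0.06,1.43,2.02], [-7.83,2.53,1.09]]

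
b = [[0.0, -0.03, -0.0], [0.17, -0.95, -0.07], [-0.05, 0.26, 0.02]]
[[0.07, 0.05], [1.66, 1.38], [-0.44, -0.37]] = b@[[-2.61, -0.07], [-2.35, -1.83], [1.84, 4.93]]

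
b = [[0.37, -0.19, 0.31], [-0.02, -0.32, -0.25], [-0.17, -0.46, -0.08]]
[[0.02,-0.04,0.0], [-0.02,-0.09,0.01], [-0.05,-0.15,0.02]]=b @ [[0.1, 0.08, -0.02],[0.08, 0.3, -0.04],[-0.02, -0.04, 0.01]]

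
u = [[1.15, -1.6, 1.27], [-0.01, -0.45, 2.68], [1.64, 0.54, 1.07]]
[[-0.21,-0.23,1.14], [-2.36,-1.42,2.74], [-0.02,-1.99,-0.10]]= u @ [[0.62,-0.53,-0.57], [-0.14,-0.76,-0.36], [-0.9,-0.66,0.96]]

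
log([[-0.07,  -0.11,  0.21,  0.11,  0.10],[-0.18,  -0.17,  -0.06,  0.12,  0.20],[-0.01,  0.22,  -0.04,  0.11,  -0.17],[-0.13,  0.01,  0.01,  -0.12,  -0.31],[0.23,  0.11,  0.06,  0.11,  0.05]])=[[(-0.83+1.09j),0.10+1.13j,1.41-0.25j,-0.86-0.37j,(-1.4-1.03j)], [-0.06+1.15j,-0.93+1.19j,(-1.67-0.26j),(1.88-0.39j),(1.41-1.09j)], [-1.21-0.85j,(1.11-0.88j),(-2.3+0.19j),1.90+0.29j,(1.29+0.8j)], [(-0.26-0.19j),-1.12-0.20j,0.92+0.04j,(-3.61+0.07j),-2.86+0.18j], [0.34-0.64j,0.17-0.66j,-0.33+0.14j,1.70+0.22j,-0.05+0.60j]]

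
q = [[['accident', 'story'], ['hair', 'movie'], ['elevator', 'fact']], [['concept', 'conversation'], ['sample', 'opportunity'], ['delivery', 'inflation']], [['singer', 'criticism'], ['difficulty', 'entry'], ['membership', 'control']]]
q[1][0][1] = 'conversation'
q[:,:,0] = [['accident', 'hair', 'elevator'], ['concept', 'sample', 'delivery'], ['singer', 'difficulty', 'membership']]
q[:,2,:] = [['elevator', 'fact'], ['delivery', 'inflation'], ['membership', 'control']]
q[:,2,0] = ['elevator', 'delivery', 'membership']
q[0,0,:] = ['accident', 'story']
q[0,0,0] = 'accident'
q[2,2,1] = 'control'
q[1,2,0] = 'delivery'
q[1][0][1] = 'conversation'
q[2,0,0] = 'singer'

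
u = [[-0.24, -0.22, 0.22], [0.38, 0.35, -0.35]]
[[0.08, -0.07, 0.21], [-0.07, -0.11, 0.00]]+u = [[-0.16, -0.29, 0.43], [0.31, 0.24, -0.35]]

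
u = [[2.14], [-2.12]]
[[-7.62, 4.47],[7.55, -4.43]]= u @[[-3.56, 2.09]]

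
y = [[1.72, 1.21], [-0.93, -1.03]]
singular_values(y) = [2.51, 0.26]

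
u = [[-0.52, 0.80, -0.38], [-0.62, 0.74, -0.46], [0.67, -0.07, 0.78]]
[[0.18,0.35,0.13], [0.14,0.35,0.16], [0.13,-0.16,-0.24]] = u @ [[0.23,-0.19,-0.12], [0.38,0.30,-0.01], [-0.00,-0.02,-0.20]]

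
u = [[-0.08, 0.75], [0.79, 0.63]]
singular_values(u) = [1.12, 0.57]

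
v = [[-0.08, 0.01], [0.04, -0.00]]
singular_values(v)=[0.09, 0.0]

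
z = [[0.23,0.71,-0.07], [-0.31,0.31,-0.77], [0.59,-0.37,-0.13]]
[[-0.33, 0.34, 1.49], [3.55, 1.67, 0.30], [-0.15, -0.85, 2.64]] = z @ [[-1.43, -1.27, 4.36], [-0.41, 0.75, 0.5], [-4.20, -1.36, -1.95]]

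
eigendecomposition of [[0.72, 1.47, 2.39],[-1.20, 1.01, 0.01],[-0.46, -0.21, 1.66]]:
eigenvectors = [[(0.8+0j), (0.8-0j), 0.37+0.00j], [0.04+0.57j, 0.04-0.57j, (-0.72+0j)], [(0.03+0.21j), (0.03-0.21j), (0.58+0j)]]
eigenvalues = [(0.88+1.68j), (0.88-1.68j), (1.62+0j)]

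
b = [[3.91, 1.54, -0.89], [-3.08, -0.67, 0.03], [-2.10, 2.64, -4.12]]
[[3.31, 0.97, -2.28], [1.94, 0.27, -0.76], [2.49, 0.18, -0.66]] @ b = [[14.74, -1.57, 6.48], [8.35, 0.80, 1.41], [10.57, 1.97, 0.51]]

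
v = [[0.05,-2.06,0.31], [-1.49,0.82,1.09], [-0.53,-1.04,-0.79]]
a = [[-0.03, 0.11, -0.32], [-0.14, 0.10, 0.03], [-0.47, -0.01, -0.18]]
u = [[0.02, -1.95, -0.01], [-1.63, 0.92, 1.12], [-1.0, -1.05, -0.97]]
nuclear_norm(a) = 0.96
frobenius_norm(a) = 0.63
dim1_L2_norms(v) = [2.08, 2.02, 1.41]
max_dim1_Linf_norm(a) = 0.47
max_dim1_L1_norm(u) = 3.67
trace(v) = 0.08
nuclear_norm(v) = 5.24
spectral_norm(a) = 0.54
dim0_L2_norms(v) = [1.58, 2.45, 1.38]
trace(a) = -0.11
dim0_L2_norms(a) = [0.49, 0.15, 0.37]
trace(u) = -0.03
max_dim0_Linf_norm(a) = 0.47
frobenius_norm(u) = 3.41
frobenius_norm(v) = 3.23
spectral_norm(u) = 2.63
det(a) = -0.02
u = a + v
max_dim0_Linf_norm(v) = 2.06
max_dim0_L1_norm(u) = 3.92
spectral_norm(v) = 2.56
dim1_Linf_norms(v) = [2.06, 1.49, 1.04]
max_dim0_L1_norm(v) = 3.92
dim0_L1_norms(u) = [2.65, 3.92, 2.1]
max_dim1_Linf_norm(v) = 2.06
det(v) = 4.25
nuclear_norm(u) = 5.58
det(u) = 5.25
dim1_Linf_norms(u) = [1.95, 1.63, 1.05]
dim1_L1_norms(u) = [1.98, 3.67, 3.02]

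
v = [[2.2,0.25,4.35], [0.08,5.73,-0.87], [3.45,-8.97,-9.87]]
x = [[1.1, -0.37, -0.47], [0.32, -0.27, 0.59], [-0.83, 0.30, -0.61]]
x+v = [[3.3, -0.12, 3.88], [0.4, 5.46, -0.28], [2.62, -8.67, -10.48]]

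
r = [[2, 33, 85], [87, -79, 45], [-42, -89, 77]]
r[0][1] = 33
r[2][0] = -42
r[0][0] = 2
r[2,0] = -42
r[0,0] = 2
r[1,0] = 87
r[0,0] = 2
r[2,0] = -42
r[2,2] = 77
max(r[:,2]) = 85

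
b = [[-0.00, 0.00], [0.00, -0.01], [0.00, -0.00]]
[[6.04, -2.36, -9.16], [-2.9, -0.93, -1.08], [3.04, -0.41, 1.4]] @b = [[0.0, 0.02], [0.0, 0.01], [0.00, 0.00]]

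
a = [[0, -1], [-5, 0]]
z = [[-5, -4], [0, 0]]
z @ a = [[20, 5], [0, 0]]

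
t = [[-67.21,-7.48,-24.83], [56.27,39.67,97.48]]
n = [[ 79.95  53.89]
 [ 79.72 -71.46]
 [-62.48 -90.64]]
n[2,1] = -90.64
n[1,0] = 79.72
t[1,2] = 97.48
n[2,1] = -90.64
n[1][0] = 79.72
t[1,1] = 39.67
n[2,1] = -90.64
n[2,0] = -62.48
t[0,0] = -67.21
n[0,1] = 53.89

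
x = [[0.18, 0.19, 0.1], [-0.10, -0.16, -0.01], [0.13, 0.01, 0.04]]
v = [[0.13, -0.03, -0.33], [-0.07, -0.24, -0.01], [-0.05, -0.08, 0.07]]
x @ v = [[0.01, -0.06, -0.05], [-0.0, 0.04, 0.03], [0.01, -0.01, -0.04]]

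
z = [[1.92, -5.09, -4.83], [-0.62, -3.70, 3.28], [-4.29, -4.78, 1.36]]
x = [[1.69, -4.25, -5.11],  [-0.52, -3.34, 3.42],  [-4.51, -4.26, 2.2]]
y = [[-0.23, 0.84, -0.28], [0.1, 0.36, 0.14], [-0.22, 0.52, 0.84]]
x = z + y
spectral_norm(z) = 8.15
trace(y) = 0.97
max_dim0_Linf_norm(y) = 0.84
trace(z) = -0.42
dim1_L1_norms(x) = [11.05, 7.28, 10.97]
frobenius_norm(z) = 10.99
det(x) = 138.55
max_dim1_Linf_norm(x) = 5.11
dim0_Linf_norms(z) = [4.29, 5.09, 4.83]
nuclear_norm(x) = 17.19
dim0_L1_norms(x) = [6.72, 11.85, 10.73]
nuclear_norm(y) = 2.16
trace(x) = 0.55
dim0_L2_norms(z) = [4.74, 7.9, 5.99]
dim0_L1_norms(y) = [0.55, 1.72, 1.26]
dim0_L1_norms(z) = [6.83, 13.57, 9.47]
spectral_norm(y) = 1.15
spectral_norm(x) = 7.75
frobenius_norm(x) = 10.65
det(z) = 150.12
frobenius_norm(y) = 1.42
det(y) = -0.19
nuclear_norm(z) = 17.70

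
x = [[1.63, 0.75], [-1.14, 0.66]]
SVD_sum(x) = [[1.71, 0.26], [-1.01, -0.16]] + [[-0.08, 0.49],  [-0.13, 0.82]]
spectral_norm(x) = 2.01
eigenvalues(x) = [(1.14+0.79j), (1.14-0.79j)]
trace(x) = 2.29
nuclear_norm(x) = 2.97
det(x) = 1.93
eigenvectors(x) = [[-0.33-0.54j,(-0.33+0.54j)], [(0.78+0j),0.78-0.00j]]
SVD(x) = [[-0.86, 0.51], [0.51, 0.86]] @ diag([2.0073375259382504, 0.961871122843441]) @ [[-0.99, -0.15], [-0.15, 0.99]]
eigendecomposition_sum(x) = [[(0.82+0.04j), 0.38-0.55j], [(-0.57+0.83j), 0.33+0.75j]] + [[0.81-0.04j, 0.38+0.55j], [(-0.57-0.83j), 0.33-0.75j]]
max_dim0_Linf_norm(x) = 1.63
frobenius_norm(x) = 2.23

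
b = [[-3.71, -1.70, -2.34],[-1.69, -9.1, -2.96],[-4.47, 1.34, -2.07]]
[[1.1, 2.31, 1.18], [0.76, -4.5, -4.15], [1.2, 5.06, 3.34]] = b @ [[-0.65, -0.48, -0.26],[-0.19, 0.86, 0.7],[0.70, -0.85, -0.6]]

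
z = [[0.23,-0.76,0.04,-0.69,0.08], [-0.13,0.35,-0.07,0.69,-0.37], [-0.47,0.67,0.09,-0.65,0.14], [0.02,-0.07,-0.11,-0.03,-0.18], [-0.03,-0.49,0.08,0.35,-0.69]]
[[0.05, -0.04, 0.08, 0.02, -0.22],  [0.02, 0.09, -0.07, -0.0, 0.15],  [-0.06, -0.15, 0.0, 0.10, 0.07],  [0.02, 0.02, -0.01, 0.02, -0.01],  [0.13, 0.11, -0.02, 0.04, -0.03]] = z @ [[0.03,  0.05,  0.03,  -0.13,  -0.05],  [-0.06,  -0.05,  -0.04,  0.0,  0.18],  [0.07,  -0.10,  0.05,  -0.03,  -0.02],  [-0.01,  0.12,  -0.05,  -0.08,  0.1],  [-0.15,  -0.07,  0.04,  -0.09,  -0.04]]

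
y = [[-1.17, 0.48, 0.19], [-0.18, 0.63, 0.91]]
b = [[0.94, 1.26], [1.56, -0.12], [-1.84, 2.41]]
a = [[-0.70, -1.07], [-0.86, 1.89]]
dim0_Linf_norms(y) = [1.17, 0.63, 0.91]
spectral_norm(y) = 1.47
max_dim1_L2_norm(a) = 2.08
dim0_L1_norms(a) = [1.56, 2.96]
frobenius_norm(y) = 1.70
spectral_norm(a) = 2.22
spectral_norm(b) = 3.24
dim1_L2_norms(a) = [1.28, 2.08]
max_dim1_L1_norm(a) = 2.75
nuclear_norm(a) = 3.23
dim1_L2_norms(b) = [1.57, 1.56, 3.03]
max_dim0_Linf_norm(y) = 1.17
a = y @ b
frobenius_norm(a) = 2.44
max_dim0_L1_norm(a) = 2.96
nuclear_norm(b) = 5.14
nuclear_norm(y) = 2.33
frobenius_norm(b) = 3.76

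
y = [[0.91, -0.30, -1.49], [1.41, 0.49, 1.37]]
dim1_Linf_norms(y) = [1.49, 1.41]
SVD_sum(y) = [[-0.38,-0.3,-1.00],  [0.64,0.49,1.66]] + [[1.29, -0.0, -0.49],[0.77, -0.00, -0.29]]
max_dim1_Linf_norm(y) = 1.49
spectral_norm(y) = 2.16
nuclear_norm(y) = 3.77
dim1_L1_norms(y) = [2.7, 3.27]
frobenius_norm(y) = 2.69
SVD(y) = [[-0.51, 0.86],[0.86, 0.51]] @ diag([2.15589005712092, 1.6110363315602647]) @ [[0.34, 0.27, 0.9], [0.93, -0.0, -0.36]]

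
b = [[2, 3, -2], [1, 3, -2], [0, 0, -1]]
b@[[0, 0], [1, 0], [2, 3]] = [[-1, -6], [-1, -6], [-2, -3]]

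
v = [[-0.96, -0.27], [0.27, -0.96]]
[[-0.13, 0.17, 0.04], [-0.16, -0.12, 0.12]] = v@[[0.08,-0.2,0.0], [0.19,0.07,-0.13]]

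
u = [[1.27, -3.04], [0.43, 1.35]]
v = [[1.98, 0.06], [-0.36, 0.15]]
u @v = [[3.61,-0.38], [0.37,0.23]]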